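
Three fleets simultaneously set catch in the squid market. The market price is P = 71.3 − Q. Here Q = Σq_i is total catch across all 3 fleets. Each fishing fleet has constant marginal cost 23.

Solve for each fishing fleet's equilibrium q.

12.075

A representative fishing fleet's profit is π_i = q_i(71.3 − Q) − 23q_i, with Q = q_i + Σ_{j≠i} q_j.
First-order condition: 48.3 − 2q_i − Σ_{j≠i} q_j = 0.
In a symmetric equilibrium every fishing fleet chooses the same q, so Σ_{j≠i} q_j = 2q. The condition becomes 48.3 − 4q = 0, giving q = 48.3/4 = 12.075.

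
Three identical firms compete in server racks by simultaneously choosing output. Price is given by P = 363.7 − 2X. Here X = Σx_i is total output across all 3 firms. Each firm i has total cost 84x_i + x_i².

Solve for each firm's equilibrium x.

27.97

A representative firm's profit is π_i = x_i(363.7 − 2X) − 84x_i − x_i², with X = x_i + Σ_{j≠i} x_j.
First-order condition: 279.7 − 6x_i − 2Σ_{j≠i} x_j = 0.
With identical firms, set every x_j = x: then 279.7 − 6x − 4x = 0, i.e. x = 279.7/10 = 27.97.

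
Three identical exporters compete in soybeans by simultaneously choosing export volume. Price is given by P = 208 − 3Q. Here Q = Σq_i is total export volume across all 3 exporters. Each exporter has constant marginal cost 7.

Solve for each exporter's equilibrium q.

16.75

A representative exporter's profit is π_i = q_i(208 − 3Q) − 7q_i, with Q = q_i + Σ_{j≠i} q_j.
First-order condition: 201 − 6q_i − 3Σ_{j≠i} q_j = 0.
In a symmetric equilibrium every exporter chooses the same q, so Σ_{j≠i} q_j = 2q. The condition becomes 201 − 12q = 0, giving q = 201/12 = 16.75.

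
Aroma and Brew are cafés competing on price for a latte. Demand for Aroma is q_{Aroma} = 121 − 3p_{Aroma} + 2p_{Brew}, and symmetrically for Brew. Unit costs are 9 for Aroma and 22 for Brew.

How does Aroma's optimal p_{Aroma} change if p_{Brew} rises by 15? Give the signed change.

5

Aroma's profit: π = (p_{Aroma} − 9)(121 − 3p_{Aroma} + 2p_{Brew}).
∂π/∂p_{Aroma} = 148 − 6p_{Aroma} + 2p_{Brew} = 0 ⇒ p_{Aroma} = 74/3 + (1/3)p_{Brew}.
The reaction-function slope is 1/3, so a 15-unit rise in p_{Brew} moves p_{Aroma} by 1/3 × 15 = 5. Aroma's best response rises — the actions are strategic complements.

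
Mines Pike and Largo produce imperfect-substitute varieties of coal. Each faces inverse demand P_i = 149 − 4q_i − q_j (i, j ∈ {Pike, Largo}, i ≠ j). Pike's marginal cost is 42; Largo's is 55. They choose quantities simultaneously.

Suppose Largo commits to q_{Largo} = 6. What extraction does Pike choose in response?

12.625

Mine Pike's profit: π = q_{Pike}(149 − 4q_{Pike} − q_{Largo}) − 42q_{Pike}.
∂π/∂q_{Pike} = 107 − 8q_{Pike} − q_{Largo} = 0 ⇒ q_{Pike} = 13.375 − 0.125q_{Largo}.
At q_{Largo} = 6: q_{Pike} = 13.375 − 0.125·6 = 12.625.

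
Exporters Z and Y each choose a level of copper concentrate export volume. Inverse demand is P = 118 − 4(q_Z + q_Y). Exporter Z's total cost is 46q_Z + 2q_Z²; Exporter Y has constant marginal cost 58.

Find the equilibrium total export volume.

9.6

Exporter Z's profit: π = q_Z(118 − 4(q_Z + q_Y)) − 46q_Z − 2q_Z².
∂π/∂q_Z = 72 − 12q_Z − 4q_Y = 0, so q_Z = 6 − (1/3)q_Y.
For Y: ∂π/∂q_Y = 60 − 8q_Y − 4q_Z = 0 ⇒ q_Y = 7.5 − 0.5q_Z.
Solving the two reaction functions simultaneously: (1 − (−1/3)(−0.5))q_Z = 6 − (1/3)·7.5, so (5/6)q_Z = 3.5 and q_Z = 4.2.
Then q_Y = 7.5 − 0.5·4.2 = 5.4.
Total export volume: 4.2 + 5.4 = 9.6.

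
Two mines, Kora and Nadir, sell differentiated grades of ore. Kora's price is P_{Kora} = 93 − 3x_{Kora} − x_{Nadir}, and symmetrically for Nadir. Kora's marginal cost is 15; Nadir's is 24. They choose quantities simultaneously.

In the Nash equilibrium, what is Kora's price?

Mine Kora's profit: π = x_{Kora}(93 − 3x_{Kora} − x_{Nadir}) − 15x_{Kora}.
∂π/∂x_{Kora} = 78 − 6x_{Kora} − x_{Nadir} = 0 ⇒ x_{Kora} = 13 − (1/6)x_{Nadir}.
Similarly x_{Nadir} = 11.5 − (1/6)x_{Kora}.
Solving the two reaction functions simultaneously: (1 − (−1/6)(−1/6))x_{Kora} = 13 − (1/6)·11.5, so (35/36)x_{Kora} = 133/12 and x_{Kora} = 11.4.
Then x_{Nadir} = 11.5 − (1/6)·11.4 = 9.6.
P_{Kora} = 93 − 3·11.4 − 9.6 = 49.2.

49.2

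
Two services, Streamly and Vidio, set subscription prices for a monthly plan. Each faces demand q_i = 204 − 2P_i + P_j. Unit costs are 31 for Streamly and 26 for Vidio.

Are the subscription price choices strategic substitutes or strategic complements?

Streamly's profit: π = (P_{Streamly} − 31)(204 − 2P_{Streamly} + P_{Vidio}).
∂π/∂P_{Streamly} = 266 − 4P_{Streamly} + P_{Vidio} = 0 ⇒ P_{Streamly} = 66.5 + 0.25P_{Vidio}.
The best-response slope dP_{Streamly}/dP_{Vidio} = 0.25 > 0: the reaction function is upward-sloping, so the choices are strategic complements.

strategic complements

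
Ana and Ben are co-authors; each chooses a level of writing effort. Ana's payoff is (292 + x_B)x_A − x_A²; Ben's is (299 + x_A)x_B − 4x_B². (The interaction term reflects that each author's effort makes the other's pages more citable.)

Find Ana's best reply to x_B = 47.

Expanding Ana's payoff: 292x_A + x_Bx_A − x_A².
∂π/∂x_A = 292 + x_B − 2x_A = 0, so x_A = 146 + 0.5x_B.
At x_B = 47: x_A = 146 + 0.5·47 = 169.5.

169.5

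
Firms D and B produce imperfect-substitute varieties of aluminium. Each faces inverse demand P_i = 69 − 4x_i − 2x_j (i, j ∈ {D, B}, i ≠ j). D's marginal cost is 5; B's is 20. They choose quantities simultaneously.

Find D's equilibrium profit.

190.44

Firm D's profit: π = x_D(69 − 4x_D − 2x_B) − 5x_D.
∂π/∂x_D = 64 − 8x_D − 2x_B = 0 ⇒ x_D = 8 − 0.25x_B.
Similarly x_B = 6.125 − 0.25x_D.
Solving the two reaction functions simultaneously: (1 − (−0.25)(−0.25))x_D = 8 − 0.25·6.125, so 0.9375x_D = 207/32 and x_D = 6.9.
Then x_B = 6.125 − 0.25·6.9 = 4.4.
P_D = 69 − 4·6.9 − 2·4.4 = 32.6.
Profit = (32.6 − 5)·6.9 = 190.44.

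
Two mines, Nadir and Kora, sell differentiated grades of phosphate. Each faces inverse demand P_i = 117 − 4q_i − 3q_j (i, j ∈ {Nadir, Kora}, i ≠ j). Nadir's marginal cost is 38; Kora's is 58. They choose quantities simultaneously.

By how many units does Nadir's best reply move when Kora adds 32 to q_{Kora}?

Mine Nadir's profit: π = q_{Nadir}(117 − 4q_{Nadir} − 3q_{Kora}) − 38q_{Nadir}.
∂π/∂q_{Nadir} = 79 − 8q_{Nadir} − 3q_{Kora} = 0 ⇒ q_{Nadir} = 9.875 − 0.375q_{Kora}.
The reaction-function slope is −0.375, so a 32-unit rise in q_{Kora} moves q_{Nadir} by −0.375 × 32 = −12. Nadir's best response falls — the actions are strategic substitutes.

-12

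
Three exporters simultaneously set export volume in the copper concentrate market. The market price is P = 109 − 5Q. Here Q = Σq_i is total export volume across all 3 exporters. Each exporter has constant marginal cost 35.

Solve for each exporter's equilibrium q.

3.7

A representative exporter's profit is π_i = q_i(109 − 5Q) − 35q_i, with Q = q_i + Σ_{j≠i} q_j.
First-order condition: 74 − 10q_i − 5Σ_{j≠i} q_j = 0.
With identical exporters, set every q_j = q: then 74 − 10q − 10q = 0, i.e. q = 74/20 = 3.7.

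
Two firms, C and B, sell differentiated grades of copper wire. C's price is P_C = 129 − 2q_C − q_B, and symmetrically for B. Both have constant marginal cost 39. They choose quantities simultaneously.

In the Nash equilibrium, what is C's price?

75

Firm C's profit: π = q_C(129 − 2q_C − q_B) − 39q_C.
∂π/∂q_C = 90 − 4q_C − q_B = 0 ⇒ q_C = 22.5 − 0.25q_B.
Setting q_C = q_B in the reaction function: q_C = 22.5 − 0.25q_C, so q_C = 22.5 / 1.25 = 18.
P_C = 129 − 2·18 − 18 = 75.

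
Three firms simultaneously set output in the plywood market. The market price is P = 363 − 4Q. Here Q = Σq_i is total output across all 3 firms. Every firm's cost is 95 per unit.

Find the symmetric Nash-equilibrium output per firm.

16.75

A representative firm's profit is π_i = q_i(363 − 4Q) − 95q_i, with Q = q_i + Σ_{j≠i} q_j.
First-order condition: 268 − 8q_i − 4Σ_{j≠i} q_j = 0.
Imposing symmetry (q_j = q for all j) turns Σ_{j≠i} q_j into 2q, so 268 = 16q and q = 16.75.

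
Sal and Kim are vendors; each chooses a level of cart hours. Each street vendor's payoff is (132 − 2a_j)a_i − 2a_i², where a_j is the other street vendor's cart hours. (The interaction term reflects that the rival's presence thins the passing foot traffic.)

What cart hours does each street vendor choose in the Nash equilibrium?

22

Sal's payoff is (132 − 2a_K)a_S − 2a_S².
∂π/∂a_S = 132 − 2a_K − 4a_S = 0, so a_S = 33 − 0.5a_K.
By symmetry a_K = a_S; substituting into the reaction function, 1.5a_S = 33 and a_S = 22.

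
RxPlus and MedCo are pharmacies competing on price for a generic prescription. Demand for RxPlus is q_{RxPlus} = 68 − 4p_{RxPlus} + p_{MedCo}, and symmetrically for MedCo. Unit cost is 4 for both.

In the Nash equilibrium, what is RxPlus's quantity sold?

32

RxPlus's profit: π = (p_{RxPlus} − 4)(68 − 4p_{RxPlus} + p_{MedCo}).
∂π/∂p_{RxPlus} = 84 − 8p_{RxPlus} + p_{MedCo} = 0 ⇒ p_{RxPlus} = 10.5 + 0.125p_{MedCo}.
The game is symmetric, so in equilibrium p_{MedCo} = p_{RxPlus}: the reaction function gives 0.875p_{RxPlus} = 10.5, hence p_{RxPlus} = 12.
q_{RxPlus} = 68 − 4·12 + 12 = 32.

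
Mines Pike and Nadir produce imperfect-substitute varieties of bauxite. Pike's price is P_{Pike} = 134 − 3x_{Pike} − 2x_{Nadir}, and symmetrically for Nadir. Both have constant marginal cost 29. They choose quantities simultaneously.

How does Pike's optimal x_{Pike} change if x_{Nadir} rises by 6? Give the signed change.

Mine Pike's profit: π = x_{Pike}(134 − 3x_{Pike} − 2x_{Nadir}) − 29x_{Pike}.
∂π/∂x_{Pike} = 105 − 6x_{Pike} − 2x_{Nadir} = 0 ⇒ x_{Pike} = 17.5 − (1/3)x_{Nadir}.
The reaction-function slope is −1/3, so a 6-unit rise in x_{Nadir} moves x_{Pike} by −1/3 × 6 = −2. Pike's best response falls — the actions are strategic substitutes.

-2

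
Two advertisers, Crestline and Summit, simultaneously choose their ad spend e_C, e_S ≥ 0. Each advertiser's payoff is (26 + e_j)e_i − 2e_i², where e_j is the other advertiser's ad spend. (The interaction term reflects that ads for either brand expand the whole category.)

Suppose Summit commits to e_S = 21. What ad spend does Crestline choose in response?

Crestline's payoff is (26 + e_S)e_C − 2e_C².
∂π/∂e_C = 26 + e_S − 4e_C = 0, so e_C = 6.5 + 0.25e_S.
At e_S = 21: e_C = 6.5 + 0.25·21 = 11.75.

11.75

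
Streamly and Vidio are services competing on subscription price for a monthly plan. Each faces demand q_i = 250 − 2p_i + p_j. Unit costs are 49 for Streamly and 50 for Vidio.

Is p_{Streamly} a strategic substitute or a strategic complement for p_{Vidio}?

Streamly's profit: π = (p_{Streamly} − 49)(250 − 2p_{Streamly} + p_{Vidio}).
∂π/∂p_{Streamly} = 348 − 4p_{Streamly} + p_{Vidio} = 0 ⇒ p_{Streamly} = 87 + 0.25p_{Vidio}.
The best-response slope dp_{Streamly}/dp_{Vidio} = 0.25 > 0: the reaction function is upward-sloping, so the choices are strategic complements.

strategic complements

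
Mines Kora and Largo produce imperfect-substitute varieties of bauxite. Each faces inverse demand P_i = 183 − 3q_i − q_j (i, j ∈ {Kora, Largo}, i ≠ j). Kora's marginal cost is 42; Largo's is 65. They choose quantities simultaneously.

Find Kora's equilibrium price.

104.4

Mine Kora's profit: π = q_{Kora}(183 − 3q_{Kora} − q_{Largo}) − 42q_{Kora}.
∂π/∂q_{Kora} = 141 − 6q_{Kora} − q_{Largo} = 0 ⇒ q_{Kora} = 23.5 − (1/6)q_{Largo}.
Similarly q_{Largo} = 59/3 − (1/6)q_{Kora}.
Plugging q_{Largo} into Kora's best response: q_{Kora} = 23.5 − (1/6)(59/3 − (1/6)q_{Kora}) ⇒ (35/36)q_{Kora} = 182/9, so q_{Kora} = 20.8.
Then q_{Largo} = 59/3 − (1/6)·20.8 = 16.2.
P_{Kora} = 183 − 3·20.8 − 16.2 = 104.4.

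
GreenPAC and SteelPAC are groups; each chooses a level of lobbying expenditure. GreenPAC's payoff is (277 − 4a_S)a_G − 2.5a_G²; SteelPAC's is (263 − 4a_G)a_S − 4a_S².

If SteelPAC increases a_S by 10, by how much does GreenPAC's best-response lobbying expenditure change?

-8

Expanding GreenPAC's payoff: 277a_G − 4a_Sa_G − 2.5a_G².
∂π/∂a_G = 277 − 4a_S − 5a_G = 0, so a_G = 55.4 − 0.8a_S.
The reaction-function slope is −0.8, so a 10-unit rise in a_S moves a_G by −0.8 × 10 = −8. GreenPAC's best response falls — the actions are strategic substitutes.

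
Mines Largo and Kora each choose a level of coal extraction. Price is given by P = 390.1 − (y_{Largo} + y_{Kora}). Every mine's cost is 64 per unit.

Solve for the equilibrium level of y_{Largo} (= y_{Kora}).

108.7

Mine Largo's profit: π = y_{Largo}(390.1 − (y_{Largo} + y_{Kora})) − 64y_{Largo}.
∂π/∂y_{Largo} = 326.1 − 2y_{Largo} − y_{Kora} = 0, so y_{Largo} = 163.05 − 0.5y_{Kora}.
By symmetry y_{Kora} = y_{Largo}; substituting into the reaction function, 1.5y_{Largo} = 163.05 and y_{Largo} = 108.7.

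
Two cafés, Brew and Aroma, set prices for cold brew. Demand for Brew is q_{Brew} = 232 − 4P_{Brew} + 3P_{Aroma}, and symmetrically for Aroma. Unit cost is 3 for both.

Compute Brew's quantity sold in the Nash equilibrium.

183.2

Brew's profit: π = (P_{Brew} − 3)(232 − 4P_{Brew} + 3P_{Aroma}).
∂π/∂P_{Brew} = 244 − 8P_{Brew} + 3P_{Aroma} = 0 ⇒ P_{Brew} = 30.5 + 0.375P_{Aroma}.
Setting P_{Brew} = P_{Aroma} in the reaction function: P_{Brew} = 30.5 + 0.375P_{Brew}, so P_{Brew} = 30.5 / 0.625 = 48.8.
q_{Brew} = 232 − 4·48.8 + 3·48.8 = 183.2.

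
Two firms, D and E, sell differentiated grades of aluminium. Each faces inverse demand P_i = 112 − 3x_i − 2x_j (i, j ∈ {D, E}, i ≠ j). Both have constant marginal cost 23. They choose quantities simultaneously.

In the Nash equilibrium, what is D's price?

Firm D's profit: π = x_D(112 − 3x_D − 2x_E) − 23x_D.
∂π/∂x_D = 89 − 6x_D − 2x_E = 0 ⇒ x_D = 89/6 − (1/3)x_E.
By symmetry x_E = x_D; substituting into the reaction function, (4/3)x_D = 89/6 and x_D = 11.125.
P_D = 112 − 3·11.125 − 2·11.125 = 56.375.

56.375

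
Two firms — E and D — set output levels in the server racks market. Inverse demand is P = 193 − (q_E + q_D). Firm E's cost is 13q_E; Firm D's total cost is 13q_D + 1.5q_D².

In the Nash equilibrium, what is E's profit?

Firm E's profit: π = q_E(193 − (q_E + q_D)) − 13q_E.
∂π/∂q_E = 180 − 2q_E − q_D = 0, so q_E = 90 − 0.5q_D.
For D: ∂π/∂q_D = 180 − 5q_D − q_E = 0 ⇒ q_D = 36 − 0.2q_E.
Solving the two reaction functions simultaneously: (1 − (−0.5)(−0.2))q_E = 90 − 0.5·36, so 0.9q_E = 72 and q_E = 80.
Then q_D = 36 − 0.2·80 = 20.
Price P = 193 − 100 = 93.
E's profit: (93 − 13)·80 = 6400.

6400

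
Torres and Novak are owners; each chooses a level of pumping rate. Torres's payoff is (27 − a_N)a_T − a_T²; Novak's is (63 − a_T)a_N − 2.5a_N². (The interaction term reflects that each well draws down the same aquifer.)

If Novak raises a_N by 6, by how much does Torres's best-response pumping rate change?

Expanding Torres's payoff: 27a_T − a_Na_T − a_T².
∂π/∂a_T = 27 − a_N − 2a_T = 0, so a_T = 13.5 − 0.5a_N.
The reaction-function slope is −0.5, so a 6-unit rise in a_N moves a_T by −0.5 × 6 = −3. Torres's best response falls — the actions are strategic substitutes.

-3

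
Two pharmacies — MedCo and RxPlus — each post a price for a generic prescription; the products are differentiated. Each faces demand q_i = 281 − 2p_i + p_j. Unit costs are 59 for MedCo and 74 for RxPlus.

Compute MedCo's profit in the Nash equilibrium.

11552

MedCo's profit: π = (p_{MedCo} − 59)(281 − 2p_{MedCo} + p_{RxPlus}).
∂π/∂p_{MedCo} = 399 − 4p_{MedCo} + p_{RxPlus} = 0 ⇒ p_{MedCo} = 99.75 + 0.25p_{RxPlus}.
Similarly p_{RxPlus} = 107.25 + 0.25p_{MedCo}.
Substituting the second reaction function into the first: p_{MedCo} = 99.75 + 0.25(107.25 + 0.25p_{MedCo}), which gives 0.9375p_{MedCo} = 126.5625 ⇒ p_{MedCo} = 135.
Then p_{RxPlus} = 107.25 + 0.25·135 = 141.
q_{MedCo} = 281 − 2·135 + 141 = 152.
Profit = (135 − 59)·152 = 11552.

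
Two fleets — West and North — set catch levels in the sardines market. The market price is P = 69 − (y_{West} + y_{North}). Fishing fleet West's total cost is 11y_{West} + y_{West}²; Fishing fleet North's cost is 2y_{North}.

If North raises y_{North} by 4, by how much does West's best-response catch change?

-1

Fishing fleet West's profit: π = y_{West}(69 − (y_{West} + y_{North})) − 11y_{West} − y_{West}².
∂π/∂y_{West} = 58 − 4y_{West} − y_{North} = 0, so y_{West} = 14.5 − 0.25y_{North}.
The reaction-function slope is −0.25, so a 4-unit rise in y_{North} moves y_{West} by −0.25 × 4 = −1. West's best response falls — the actions are strategic substitutes.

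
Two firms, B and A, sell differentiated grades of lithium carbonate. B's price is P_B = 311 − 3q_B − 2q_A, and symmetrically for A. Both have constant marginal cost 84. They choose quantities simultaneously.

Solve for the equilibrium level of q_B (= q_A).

Firm B's profit: π = q_B(311 − 3q_B − 2q_A) − 84q_B.
∂π/∂q_B = 227 − 6q_B − 2q_A = 0 ⇒ q_B = 227/6 − (1/3)q_A.
By symmetry q_A = q_B; substituting into the reaction function, (4/3)q_B = 227/6 and q_B = 28.375.

28.375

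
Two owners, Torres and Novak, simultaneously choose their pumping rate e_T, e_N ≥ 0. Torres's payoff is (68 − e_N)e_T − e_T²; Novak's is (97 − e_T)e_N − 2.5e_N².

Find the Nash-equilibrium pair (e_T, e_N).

Expanding Torres's payoff: 68e_T − e_Ne_T − e_T².
∂π/∂e_T = 68 − e_N − 2e_T = 0, so e_T = 34 − 0.5e_N.
Likewise for Novak: e_N = 19.4 − 0.2e_T.
Plugging e_N into Torres's best response: e_T = 34 − 0.5(19.4 − 0.2e_T) ⇒ 0.9e_T = 24.3, so e_T = 27.
Then e_N = 19.4 − 0.2·27 = 14.

27, 14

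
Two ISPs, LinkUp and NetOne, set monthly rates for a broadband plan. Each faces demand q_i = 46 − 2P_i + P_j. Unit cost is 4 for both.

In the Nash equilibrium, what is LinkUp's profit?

392

LinkUp's profit: π = (P_{LinkUp} − 4)(46 − 2P_{LinkUp} + P_{NetOne}).
∂π/∂P_{LinkUp} = 54 − 4P_{LinkUp} + P_{NetOne} = 0 ⇒ P_{LinkUp} = 13.5 + 0.25P_{NetOne}.
Setting P_{LinkUp} = P_{NetOne} in the reaction function: P_{LinkUp} = 13.5 + 0.25P_{LinkUp}, so P_{LinkUp} = 13.5 / 0.75 = 18.
q_{LinkUp} = 46 − 2·18 + 18 = 28.
Profit = (18 − 4)·28 = 392.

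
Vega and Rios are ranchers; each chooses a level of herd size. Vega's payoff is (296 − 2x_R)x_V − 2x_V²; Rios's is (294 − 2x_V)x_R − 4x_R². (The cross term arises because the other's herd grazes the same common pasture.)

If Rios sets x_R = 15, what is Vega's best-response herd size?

Expanding Vega's payoff: 296x_V − 2x_Rx_V − 2x_V².
∂π/∂x_V = 296 − 2x_R − 4x_V = 0, so x_V = 74 − 0.5x_R.
At x_R = 15: x_V = 74 − 0.5·15 = 66.5.

66.5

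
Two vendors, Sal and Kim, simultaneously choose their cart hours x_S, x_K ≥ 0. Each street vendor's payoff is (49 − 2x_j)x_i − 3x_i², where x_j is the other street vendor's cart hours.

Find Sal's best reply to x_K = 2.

7.5

Sal's payoff is (49 − 2x_K)x_S − 3x_S².
∂π/∂x_S = 49 − 2x_K − 6x_S = 0, so x_S = 49/6 − (1/3)x_K.
At x_K = 2: x_S = 49/6 − (1/3)·2 = 7.5.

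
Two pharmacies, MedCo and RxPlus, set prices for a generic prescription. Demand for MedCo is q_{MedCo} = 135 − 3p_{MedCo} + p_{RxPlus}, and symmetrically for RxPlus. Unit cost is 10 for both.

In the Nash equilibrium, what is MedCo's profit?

MedCo's profit: π = (p_{MedCo} − 10)(135 − 3p_{MedCo} + p_{RxPlus}).
∂π/∂p_{MedCo} = 165 − 6p_{MedCo} + p_{RxPlus} = 0 ⇒ p_{MedCo} = 27.5 + (1/6)p_{RxPlus}.
By symmetry p_{RxPlus} = p_{MedCo}; substituting into the reaction function, (5/6)p_{MedCo} = 27.5 and p_{MedCo} = 33.
q_{MedCo} = 135 − 3·33 + 33 = 69.
Profit = (33 − 10)·69 = 1587.

1587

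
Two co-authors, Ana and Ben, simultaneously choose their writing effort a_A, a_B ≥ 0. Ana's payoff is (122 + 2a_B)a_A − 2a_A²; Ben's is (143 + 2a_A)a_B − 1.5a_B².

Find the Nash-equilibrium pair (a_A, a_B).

81.5, 102

Expanding Ana's payoff: 122a_A + 2a_Ba_A − 2a_A².
∂π/∂a_A = 122 + 2a_B − 4a_A = 0, so a_A = 30.5 + 0.5a_B.
Likewise for Ben: a_B = 143/3 + (2/3)a_A.
Solving the two reaction functions simultaneously: (1 − (0.5)(2/3))a_A = 30.5 + 0.5·(143/3), so (2/3)a_A = 163/3 and a_A = 81.5.
Then a_B = 143/3 + (2/3)·81.5 = 102.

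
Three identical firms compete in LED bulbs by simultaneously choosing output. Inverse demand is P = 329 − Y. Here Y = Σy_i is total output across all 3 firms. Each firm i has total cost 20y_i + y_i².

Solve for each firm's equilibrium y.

51.5

A representative firm's profit is π_i = y_i(329 − Y) − 20y_i − y_i², with Y = y_i + Σ_{j≠i} y_j.
First-order condition: 309 − 4y_i − Σ_{j≠i} y_j = 0.
Imposing symmetry (y_j = y for all j) turns Σ_{j≠i} y_j into 2y, so 309 = 6y and y = 51.5.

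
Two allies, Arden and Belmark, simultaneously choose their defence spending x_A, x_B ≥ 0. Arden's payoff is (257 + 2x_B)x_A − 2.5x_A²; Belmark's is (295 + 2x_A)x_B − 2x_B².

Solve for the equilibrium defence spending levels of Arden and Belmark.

Expanding Arden's payoff: 257x_A + 2x_Bx_A − 2.5x_A².
∂π/∂x_A = 257 + 2x_B − 5x_A = 0, so x_A = 51.4 + 0.4x_B.
Likewise for Belmark: x_B = 73.75 + 0.5x_A.
Plugging x_B into Arden's best response: x_A = 51.4 + 0.4(73.75 + 0.5x_A) ⇒ 0.8x_A = 80.9, so x_A = 101.125.
Then x_B = 73.75 + 0.5·101.125 = 124.3125.

101.125, 124.3125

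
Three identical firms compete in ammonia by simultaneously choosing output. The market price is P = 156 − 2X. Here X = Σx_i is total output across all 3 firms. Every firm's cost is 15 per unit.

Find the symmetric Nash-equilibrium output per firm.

A representative firm's profit is π_i = x_i(156 − 2X) − 15x_i, with X = x_i + Σ_{j≠i} x_j.
First-order condition: 141 − 4x_i − 2Σ_{j≠i} x_j = 0.
Imposing symmetry (x_j = x for all j) turns Σ_{j≠i} x_j into 2x, so 141 = 8x and x = 17.625.

17.625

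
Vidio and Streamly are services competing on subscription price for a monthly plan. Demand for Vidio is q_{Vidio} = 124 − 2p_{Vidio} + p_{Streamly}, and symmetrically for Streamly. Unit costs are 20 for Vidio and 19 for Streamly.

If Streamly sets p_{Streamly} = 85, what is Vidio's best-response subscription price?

Vidio's profit: π = (p_{Vidio} − 20)(124 − 2p_{Vidio} + p_{Streamly}).
∂π/∂p_{Vidio} = 164 − 4p_{Vidio} + p_{Streamly} = 0 ⇒ p_{Vidio} = 41 + 0.25p_{Streamly}.
At p_{Streamly} = 85: p_{Vidio} = 41 + 0.25·85 = 62.25.

62.25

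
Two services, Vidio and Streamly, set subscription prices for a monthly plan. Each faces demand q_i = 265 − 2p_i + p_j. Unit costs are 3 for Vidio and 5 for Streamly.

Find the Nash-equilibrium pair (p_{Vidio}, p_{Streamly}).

Vidio's profit: π = (p_{Vidio} − 3)(265 − 2p_{Vidio} + p_{Streamly}).
∂π/∂p_{Vidio} = 271 − 4p_{Vidio} + p_{Streamly} = 0 ⇒ p_{Vidio} = 67.75 + 0.25p_{Streamly}.
Similarly p_{Streamly} = 68.75 + 0.25p_{Vidio}.
Plugging p_{Streamly} into Vidio's best response: p_{Vidio} = 67.75 + 0.25(68.75 + 0.25p_{Vidio}) ⇒ 0.9375p_{Vidio} = 84.9375, so p_{Vidio} = 90.6.
Then p_{Streamly} = 68.75 + 0.25·90.6 = 91.4.

90.6, 91.4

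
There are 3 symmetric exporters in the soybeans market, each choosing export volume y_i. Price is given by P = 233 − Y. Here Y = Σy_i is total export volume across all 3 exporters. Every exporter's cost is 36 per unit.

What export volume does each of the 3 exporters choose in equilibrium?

A representative exporter's profit is π_i = y_i(233 − Y) − 36y_i, with Y = y_i + Σ_{j≠i} y_j.
First-order condition: 197 − 2y_i − Σ_{j≠i} y_j = 0.
Imposing symmetry (y_j = y for all j) turns Σ_{j≠i} y_j into 2y, so 197 = 4y and y = 49.25.

49.25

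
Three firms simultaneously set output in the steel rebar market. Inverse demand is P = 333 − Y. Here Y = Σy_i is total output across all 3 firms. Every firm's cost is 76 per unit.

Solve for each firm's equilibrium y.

A representative firm's profit is π_i = y_i(333 − Y) − 76y_i, with Y = y_i + Σ_{j≠i} y_j.
First-order condition: 257 − 2y_i − Σ_{j≠i} y_j = 0.
In a symmetric equilibrium every firm chooses the same y, so Σ_{j≠i} y_j = 2y. The condition becomes 257 − 4y = 0, giving y = 257/4 = 64.25.

64.25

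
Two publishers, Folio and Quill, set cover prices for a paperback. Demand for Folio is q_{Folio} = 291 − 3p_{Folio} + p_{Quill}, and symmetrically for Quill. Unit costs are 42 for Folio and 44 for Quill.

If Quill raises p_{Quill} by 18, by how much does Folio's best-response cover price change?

Folio's profit: π = (p_{Folio} − 42)(291 − 3p_{Folio} + p_{Quill}).
∂π/∂p_{Folio} = 417 − 6p_{Folio} + p_{Quill} = 0 ⇒ p_{Folio} = 69.5 + (1/6)p_{Quill}.
The reaction-function slope is 1/6, so an 18-unit rise in p_{Quill} moves p_{Folio} by 1/6 × 18 = 3. Folio's best response rises — the actions are strategic complements.

3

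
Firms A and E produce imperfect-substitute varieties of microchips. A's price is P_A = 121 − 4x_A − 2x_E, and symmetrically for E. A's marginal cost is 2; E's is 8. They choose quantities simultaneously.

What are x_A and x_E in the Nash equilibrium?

12.1, 11.1

Firm A's profit: π = x_A(121 − 4x_A − 2x_E) − 2x_A.
∂π/∂x_A = 119 − 8x_A − 2x_E = 0 ⇒ x_A = 14.875 − 0.25x_E.
Similarly x_E = 14.125 − 0.25x_A.
Solving the two reaction functions simultaneously: (1 − (−0.25)(−0.25))x_A = 14.875 − 0.25·14.125, so 0.9375x_A = 363/32 and x_A = 12.1.
Then x_E = 14.125 − 0.25·12.1 = 11.1.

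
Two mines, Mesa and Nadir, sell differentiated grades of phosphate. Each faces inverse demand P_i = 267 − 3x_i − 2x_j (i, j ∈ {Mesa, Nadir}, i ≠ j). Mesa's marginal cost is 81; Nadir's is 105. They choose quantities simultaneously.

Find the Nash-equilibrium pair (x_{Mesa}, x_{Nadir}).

Mine Mesa's profit: π = x_{Mesa}(267 − 3x_{Mesa} − 2x_{Nadir}) − 81x_{Mesa}.
∂π/∂x_{Mesa} = 186 − 6x_{Mesa} − 2x_{Nadir} = 0 ⇒ x_{Mesa} = 31 − (1/3)x_{Nadir}.
Similarly x_{Nadir} = 27 − (1/3)x_{Mesa}.
Substituting the second reaction function into the first: x_{Mesa} = 31 − (1/3)(27 − (1/3)x_{Mesa}), which gives (8/9)x_{Mesa} = 22 ⇒ x_{Mesa} = 24.75.
Then x_{Nadir} = 27 − (1/3)·24.75 = 18.75.

24.75, 18.75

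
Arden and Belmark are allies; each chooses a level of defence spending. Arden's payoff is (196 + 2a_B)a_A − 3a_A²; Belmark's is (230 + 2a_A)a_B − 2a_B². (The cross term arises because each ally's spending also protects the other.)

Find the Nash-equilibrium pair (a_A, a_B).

Expanding Arden's payoff: 196a_A + 2a_Ba_A − 3a_A².
∂π/∂a_A = 196 + 2a_B − 6a_A = 0, so a_A = 98/3 + (1/3)a_B.
Likewise for Belmark: a_B = 57.5 + 0.5a_A.
Plugging a_B into Arden's best response: a_A = 98/3 + (1/3)(57.5 + 0.5a_A) ⇒ (5/6)a_A = 311/6, so a_A = 62.2.
Then a_B = 57.5 + 0.5·62.2 = 88.6.

62.2, 88.6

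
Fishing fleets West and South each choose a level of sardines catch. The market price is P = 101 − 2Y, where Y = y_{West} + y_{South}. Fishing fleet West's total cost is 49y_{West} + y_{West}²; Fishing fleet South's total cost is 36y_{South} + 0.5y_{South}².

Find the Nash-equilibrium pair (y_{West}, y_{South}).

Fishing fleet West's profit: π = y_{West}(101 − 2(y_{West} + y_{South})) − 49y_{West} − y_{West}².
∂π/∂y_{West} = 52 − 6y_{West} − 2y_{South} = 0, so y_{West} = 26/3 − (1/3)y_{South}.
For South: ∂π/∂y_{South} = 65 − 5y_{South} − 2y_{West} = 0 ⇒ y_{South} = 13 − 0.4y_{West}.
Plugging y_{South} into West's best response: y_{West} = 26/3 − (1/3)(13 − 0.4y_{West}) ⇒ (13/15)y_{West} = 13/3, so y_{West} = 5.
Then y_{South} = 13 − 0.4·5 = 11.

5, 11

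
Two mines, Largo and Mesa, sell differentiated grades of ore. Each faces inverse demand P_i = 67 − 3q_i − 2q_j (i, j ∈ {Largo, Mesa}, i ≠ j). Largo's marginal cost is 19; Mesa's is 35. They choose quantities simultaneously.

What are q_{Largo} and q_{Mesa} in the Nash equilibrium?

Mine Largo's profit: π = q_{Largo}(67 − 3q_{Largo} − 2q_{Mesa}) − 19q_{Largo}.
∂π/∂q_{Largo} = 48 − 6q_{Largo} − 2q_{Mesa} = 0 ⇒ q_{Largo} = 8 − (1/3)q_{Mesa}.
Similarly q_{Mesa} = 16/3 − (1/3)q_{Largo}.
Solving the two reaction functions simultaneously: (1 − (−1/3)(−1/3))q_{Largo} = 8 − (1/3)·(16/3), so (8/9)q_{Largo} = 56/9 and q_{Largo} = 7.
Then q_{Mesa} = 16/3 − (1/3)·7 = 3.

7, 3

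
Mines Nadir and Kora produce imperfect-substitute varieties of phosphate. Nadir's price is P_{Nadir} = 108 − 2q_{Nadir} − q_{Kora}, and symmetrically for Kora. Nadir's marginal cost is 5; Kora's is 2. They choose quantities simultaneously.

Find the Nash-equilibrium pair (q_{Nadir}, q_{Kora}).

Mine Nadir's profit: π = q_{Nadir}(108 − 2q_{Nadir} − q_{Kora}) − 5q_{Nadir}.
∂π/∂q_{Nadir} = 103 − 4q_{Nadir} − q_{Kora} = 0 ⇒ q_{Nadir} = 25.75 − 0.25q_{Kora}.
Similarly q_{Kora} = 26.5 − 0.25q_{Nadir}.
Substituting the second reaction function into the first: q_{Nadir} = 25.75 − 0.25(26.5 − 0.25q_{Nadir}), which gives 0.9375q_{Nadir} = 19.125 ⇒ q_{Nadir} = 20.4.
Then q_{Kora} = 26.5 − 0.25·20.4 = 21.4.

20.4, 21.4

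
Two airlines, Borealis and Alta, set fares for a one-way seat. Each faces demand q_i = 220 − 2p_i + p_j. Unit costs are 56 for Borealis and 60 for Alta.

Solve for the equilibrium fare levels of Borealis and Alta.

111.2, 112.8

Borealis's profit: π = (p_{Borealis} − 56)(220 − 2p_{Borealis} + p_{Alta}).
∂π/∂p_{Borealis} = 332 − 4p_{Borealis} + p_{Alta} = 0 ⇒ p_{Borealis} = 83 + 0.25p_{Alta}.
Similarly p_{Alta} = 85 + 0.25p_{Borealis}.
Solving the two reaction functions simultaneously: (1 − (0.25)(0.25))p_{Borealis} = 83 + 0.25·85, so 0.9375p_{Borealis} = 104.25 and p_{Borealis} = 111.2.
Then p_{Alta} = 85 + 0.25·111.2 = 112.8.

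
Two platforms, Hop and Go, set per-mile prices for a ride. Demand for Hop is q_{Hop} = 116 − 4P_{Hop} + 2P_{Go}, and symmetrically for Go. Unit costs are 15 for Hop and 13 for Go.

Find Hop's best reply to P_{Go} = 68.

39

Hop's profit: π = (P_{Hop} − 15)(116 − 4P_{Hop} + 2P_{Go}).
∂π/∂P_{Hop} = 176 − 8P_{Hop} + 2P_{Go} = 0 ⇒ P_{Hop} = 22 + 0.25P_{Go}.
At P_{Go} = 68: P_{Hop} = 22 + 0.25·68 = 39.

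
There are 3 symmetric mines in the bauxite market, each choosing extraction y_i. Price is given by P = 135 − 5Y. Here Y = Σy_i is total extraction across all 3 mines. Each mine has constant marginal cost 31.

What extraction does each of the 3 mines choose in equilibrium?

5.2

A representative mine's profit is π_i = y_i(135 − 5Y) − 31y_i, with Y = y_i + Σ_{j≠i} y_j.
First-order condition: 104 − 10y_i − 5Σ_{j≠i} y_j = 0.
Imposing symmetry (y_j = y for all j) turns Σ_{j≠i} y_j into 2y, so 104 = 20y and y = 5.2.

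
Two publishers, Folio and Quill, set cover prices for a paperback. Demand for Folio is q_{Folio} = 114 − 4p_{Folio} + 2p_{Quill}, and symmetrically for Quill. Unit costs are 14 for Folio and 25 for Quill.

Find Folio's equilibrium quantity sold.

Folio's profit: π = (p_{Folio} − 14)(114 − 4p_{Folio} + 2p_{Quill}).
∂π/∂p_{Folio} = 170 − 8p_{Folio} + 2p_{Quill} = 0 ⇒ p_{Folio} = 21.25 + 0.25p_{Quill}.
Similarly p_{Quill} = 26.75 + 0.25p_{Folio}.
Substituting the second reaction function into the first: p_{Folio} = 21.25 + 0.25(26.75 + 0.25p_{Folio}), which gives 0.9375p_{Folio} = 27.9375 ⇒ p_{Folio} = 29.8.
Then p_{Quill} = 26.75 + 0.25·29.8 = 34.2.
q_{Folio} = 114 − 4·29.8 + 2·34.2 = 63.2.

63.2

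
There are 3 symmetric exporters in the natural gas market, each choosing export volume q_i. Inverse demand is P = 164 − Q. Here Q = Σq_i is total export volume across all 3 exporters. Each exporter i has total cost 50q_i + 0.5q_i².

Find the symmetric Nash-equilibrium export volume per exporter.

22.8

A representative exporter's profit is π_i = q_i(164 − Q) − 50q_i − 0.5q_i², with Q = q_i + Σ_{j≠i} q_j.
First-order condition: 114 − 3q_i − Σ_{j≠i} q_j = 0.
With identical exporters, set every q_j = q: then 114 − 3q − 2q = 0, i.e. q = 114/5 = 22.8.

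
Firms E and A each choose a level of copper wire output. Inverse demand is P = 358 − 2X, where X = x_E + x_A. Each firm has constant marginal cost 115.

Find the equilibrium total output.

81

Firm E's profit: π = x_E(358 − 2(x_E + x_A)) − 115x_E.
∂π/∂x_E = 243 − 4x_E − 2x_A = 0, so x_E = 60.75 − 0.5x_A.
Setting x_E = x_A in the reaction function: x_E = 60.75 − 0.5x_E, so x_E = 60.75 / 1.5 = 40.5.
Total output: 40.5 + 40.5 = 81.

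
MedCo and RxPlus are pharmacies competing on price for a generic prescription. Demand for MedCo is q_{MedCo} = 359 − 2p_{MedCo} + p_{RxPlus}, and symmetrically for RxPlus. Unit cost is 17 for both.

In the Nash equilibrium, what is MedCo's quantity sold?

228

MedCo's profit: π = (p_{MedCo} − 17)(359 − 2p_{MedCo} + p_{RxPlus}).
∂π/∂p_{MedCo} = 393 − 4p_{MedCo} + p_{RxPlus} = 0 ⇒ p_{MedCo} = 98.25 + 0.25p_{RxPlus}.
The game is symmetric, so in equilibrium p_{RxPlus} = p_{MedCo}: the reaction function gives 0.75p_{MedCo} = 98.25, hence p_{MedCo} = 131.
q_{MedCo} = 359 − 2·131 + 131 = 228.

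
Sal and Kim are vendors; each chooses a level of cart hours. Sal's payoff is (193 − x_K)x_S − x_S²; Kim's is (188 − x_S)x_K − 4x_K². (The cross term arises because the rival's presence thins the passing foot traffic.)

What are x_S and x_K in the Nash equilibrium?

Expanding Sal's payoff: 193x_S − x_Kx_S − x_S².
∂π/∂x_S = 193 − x_K − 2x_S = 0, so x_S = 96.5 − 0.5x_K.
Likewise for Kim: x_K = 23.5 − 0.125x_S.
Substituting the second reaction function into the first: x_S = 96.5 − 0.5(23.5 − 0.125x_S), which gives 0.9375x_S = 84.75 ⇒ x_S = 90.4.
Then x_K = 23.5 − 0.125·90.4 = 12.2.

90.4, 12.2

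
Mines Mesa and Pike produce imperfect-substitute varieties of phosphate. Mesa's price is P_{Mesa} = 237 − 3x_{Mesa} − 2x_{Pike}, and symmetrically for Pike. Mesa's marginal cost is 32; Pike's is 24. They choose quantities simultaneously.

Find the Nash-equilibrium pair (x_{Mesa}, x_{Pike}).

Mine Mesa's profit: π = x_{Mesa}(237 − 3x_{Mesa} − 2x_{Pike}) − 32x_{Mesa}.
∂π/∂x_{Mesa} = 205 − 6x_{Mesa} − 2x_{Pike} = 0 ⇒ x_{Mesa} = 205/6 − (1/3)x_{Pike}.
Similarly x_{Pike} = 35.5 − (1/3)x_{Mesa}.
Plugging x_{Pike} into Mesa's best response: x_{Mesa} = 205/6 − (1/3)(35.5 − (1/3)x_{Mesa}) ⇒ (8/9)x_{Mesa} = 67/3, so x_{Mesa} = 25.125.
Then x_{Pike} = 35.5 − (1/3)·25.125 = 27.125.

25.125, 27.125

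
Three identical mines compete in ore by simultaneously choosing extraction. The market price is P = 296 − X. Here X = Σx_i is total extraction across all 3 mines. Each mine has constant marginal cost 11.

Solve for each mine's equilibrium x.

A representative mine's profit is π_i = x_i(296 − X) − 11x_i, with X = x_i + Σ_{j≠i} x_j.
First-order condition: 285 − 2x_i − Σ_{j≠i} x_j = 0.
Imposing symmetry (x_j = x for all j) turns Σ_{j≠i} x_j into 2x, so 285 = 4x and x = 71.25.

71.25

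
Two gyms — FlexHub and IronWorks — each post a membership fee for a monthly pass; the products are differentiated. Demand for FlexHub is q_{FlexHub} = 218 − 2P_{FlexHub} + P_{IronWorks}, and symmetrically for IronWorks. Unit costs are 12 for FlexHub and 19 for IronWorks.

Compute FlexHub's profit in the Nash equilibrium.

9688.32

FlexHub's profit: π = (P_{FlexHub} − 12)(218 − 2P_{FlexHub} + P_{IronWorks}).
∂π/∂P_{FlexHub} = 242 − 4P_{FlexHub} + P_{IronWorks} = 0 ⇒ P_{FlexHub} = 60.5 + 0.25P_{IronWorks}.
Similarly P_{IronWorks} = 64 + 0.25P_{FlexHub}.
Substituting the second reaction function into the first: P_{FlexHub} = 60.5 + 0.25(64 + 0.25P_{FlexHub}), which gives 0.9375P_{FlexHub} = 76.5 ⇒ P_{FlexHub} = 81.6.
Then P_{IronWorks} = 64 + 0.25·81.6 = 84.4.
q_{FlexHub} = 218 − 2·81.6 + 84.4 = 139.2.
Profit = (81.6 − 12)·139.2 = 9688.32.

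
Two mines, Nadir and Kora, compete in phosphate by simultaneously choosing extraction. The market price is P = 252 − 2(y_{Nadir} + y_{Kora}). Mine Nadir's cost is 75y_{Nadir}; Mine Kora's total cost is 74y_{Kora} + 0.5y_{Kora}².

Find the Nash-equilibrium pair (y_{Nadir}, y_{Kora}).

Mine Nadir's profit: π = y_{Nadir}(252 − 2(y_{Nadir} + y_{Kora})) − 75y_{Nadir}.
∂π/∂y_{Nadir} = 177 − 4y_{Nadir} − 2y_{Kora} = 0, so y_{Nadir} = 44.25 − 0.5y_{Kora}.
For Kora: ∂π/∂y_{Kora} = 178 − 5y_{Kora} − 2y_{Nadir} = 0 ⇒ y_{Kora} = 35.6 − 0.4y_{Nadir}.
Substituting the second reaction function into the first: y_{Nadir} = 44.25 − 0.5(35.6 − 0.4y_{Nadir}), which gives 0.8y_{Nadir} = 26.45 ⇒ y_{Nadir} = 33.0625.
Then y_{Kora} = 35.6 − 0.4·33.0625 = 22.375.

33.0625, 22.375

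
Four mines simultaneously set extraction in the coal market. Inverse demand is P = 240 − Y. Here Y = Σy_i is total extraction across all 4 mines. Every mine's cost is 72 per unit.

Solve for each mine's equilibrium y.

33.6

A representative mine's profit is π_i = y_i(240 − Y) − 72y_i, with Y = y_i + Σ_{j≠i} y_j.
First-order condition: 168 − 2y_i − Σ_{j≠i} y_j = 0.
Imposing symmetry (y_j = y for all j) turns Σ_{j≠i} y_j into 3y, so 168 = 5y and y = 33.6.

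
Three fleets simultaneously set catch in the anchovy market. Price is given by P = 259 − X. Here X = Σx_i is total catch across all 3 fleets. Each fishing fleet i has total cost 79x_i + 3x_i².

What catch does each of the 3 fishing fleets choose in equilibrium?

18

A representative fishing fleet's profit is π_i = x_i(259 − X) − 79x_i − 3x_i², with X = x_i + Σ_{j≠i} x_j.
First-order condition: 180 − 8x_i − Σ_{j≠i} x_j = 0.
In a symmetric equilibrium every fishing fleet chooses the same x, so Σ_{j≠i} x_j = 2x. The condition becomes 180 − 10x = 0, giving x = 180/10 = 18.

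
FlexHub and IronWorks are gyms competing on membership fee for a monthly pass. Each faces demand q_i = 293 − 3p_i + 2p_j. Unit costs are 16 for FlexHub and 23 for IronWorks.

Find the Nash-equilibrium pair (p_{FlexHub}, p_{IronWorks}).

86.5625, 89.1875

FlexHub's profit: π = (p_{FlexHub} − 16)(293 − 3p_{FlexHub} + 2p_{IronWorks}).
∂π/∂p_{FlexHub} = 341 − 6p_{FlexHub} + 2p_{IronWorks} = 0 ⇒ p_{FlexHub} = 341/6 + (1/3)p_{IronWorks}.
Similarly p_{IronWorks} = 181/3 + (1/3)p_{FlexHub}.
Solving the two reaction functions simultaneously: (1 − (1/3)(1/3))p_{FlexHub} = 341/6 + (1/3)·(181/3), so (8/9)p_{FlexHub} = 1385/18 and p_{FlexHub} = 86.5625.
Then p_{IronWorks} = 181/3 + (1/3)·86.5625 = 89.1875.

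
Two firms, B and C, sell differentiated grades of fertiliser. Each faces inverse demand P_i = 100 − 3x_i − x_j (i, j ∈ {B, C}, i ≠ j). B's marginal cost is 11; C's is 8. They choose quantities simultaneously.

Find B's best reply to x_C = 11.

13

Firm B's profit: π = x_B(100 − 3x_B − x_C) − 11x_B.
∂π/∂x_B = 89 − 6x_B − x_C = 0 ⇒ x_B = 89/6 − (1/6)x_C.
At x_C = 11: x_B = 89/6 − (1/6)·11 = 13.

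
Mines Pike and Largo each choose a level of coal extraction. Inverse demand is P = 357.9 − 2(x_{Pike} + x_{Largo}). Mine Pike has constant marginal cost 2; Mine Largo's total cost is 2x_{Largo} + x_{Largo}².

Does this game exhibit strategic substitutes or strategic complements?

strategic substitutes

Mine Pike's profit: π = x_{Pike}(357.9 − 2(x_{Pike} + x_{Largo})) − 2x_{Pike}.
∂π/∂x_{Pike} = 355.9 − 4x_{Pike} − 2x_{Largo} = 0, so x_{Pike} = 88.975 − 0.5x_{Largo}.
The best-response slope dx_{Pike}/dx_{Largo} = −0.5 < 0: the reaction function is downward-sloping, so the choices are strategic substitutes.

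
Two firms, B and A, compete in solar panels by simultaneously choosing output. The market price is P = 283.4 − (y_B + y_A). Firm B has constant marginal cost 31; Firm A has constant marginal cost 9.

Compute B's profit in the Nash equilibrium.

5898.24

Firm B's profit: π = y_B(283.4 − (y_B + y_A)) − 31y_B.
∂π/∂y_B = 252.4 − 2y_B − y_A = 0, so y_B = 126.2 − 0.5y_A.
By the same steps for A: y_A = 137.2 − 0.5y_B.
Substituting the second reaction function into the first: y_B = 126.2 − 0.5(137.2 − 0.5y_B), which gives 0.75y_B = 57.6 ⇒ y_B = 76.8.
Then y_A = 137.2 − 0.5·76.8 = 98.8.
Price P = 283.4 − 175.6 = 107.8.
B's profit: (107.8 − 31)·76.8 = 5898.24.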